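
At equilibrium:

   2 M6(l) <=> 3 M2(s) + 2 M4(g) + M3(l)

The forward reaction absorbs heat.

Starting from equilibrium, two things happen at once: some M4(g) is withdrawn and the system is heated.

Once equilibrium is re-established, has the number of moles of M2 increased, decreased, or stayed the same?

increases

Removing M4 (g), a product, drives the reaction to the right.
The forward reaction is endothermic. Raising T favours the endothermic direction — shift to the right.
The net shift is to the right. M2 is a product, so its amount increases.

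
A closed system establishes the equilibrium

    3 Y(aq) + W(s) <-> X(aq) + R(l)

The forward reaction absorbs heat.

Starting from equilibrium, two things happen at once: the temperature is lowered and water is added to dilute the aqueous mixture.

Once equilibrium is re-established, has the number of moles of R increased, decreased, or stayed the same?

decreases

The forward reaction is endothermic. Lowering T favours the exothermic direction — shift to the left.
Dilution lowers every aqueous concentration by the same factor. Δn_aq = 1 − 3 = -2, so the system shifts toward the side with more dissolved moles — to the left.
The net shift is to the left. R is a product, so its amount decreases.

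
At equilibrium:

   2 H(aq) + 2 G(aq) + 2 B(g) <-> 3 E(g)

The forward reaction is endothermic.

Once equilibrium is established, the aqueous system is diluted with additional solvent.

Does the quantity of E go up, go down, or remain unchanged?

Dilution lowers every aqueous concentration by the same factor. Δn_aq = 0 − 4 = -4, so the system shifts toward the side with more dissolved moles — to the left.
The net shift is to the left. E is a product, so its amount decreases.

decreases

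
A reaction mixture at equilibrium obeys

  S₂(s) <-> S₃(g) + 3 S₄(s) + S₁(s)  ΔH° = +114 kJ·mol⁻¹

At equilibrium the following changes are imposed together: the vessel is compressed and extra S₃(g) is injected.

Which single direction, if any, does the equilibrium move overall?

Gas moles: reactants 0, products 1 (Δn_gas = +1). Compression shifts the system toward the side with fewer moles of gas — to the left.
Adding S₃ (g), a product, drives the reaction to the left.
All effects act in the same direction — net shift to the left.

left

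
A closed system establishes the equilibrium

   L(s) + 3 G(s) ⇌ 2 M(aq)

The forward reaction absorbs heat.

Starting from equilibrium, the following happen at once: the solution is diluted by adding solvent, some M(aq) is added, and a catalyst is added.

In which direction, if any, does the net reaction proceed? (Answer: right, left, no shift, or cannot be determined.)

Dilution lowers every aqueous concentration by the same factor. Δn_aq = 2 − 0 = +2, so the system shifts toward the side with more dissolved moles — to the right.
Adding M (aq), a product, drives the reaction to the left.
A catalyst speeds both forward and reverse rates equally; it changes neither Q nor K — no shift from this change.
The individual effects push in opposite directions; without quantitative information the net direction cannot be determined.

cannot be determined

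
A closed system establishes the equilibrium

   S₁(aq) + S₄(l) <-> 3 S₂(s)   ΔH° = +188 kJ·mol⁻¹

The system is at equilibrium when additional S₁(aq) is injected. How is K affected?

unchanged

The equilibrium constant depends only on temperature. This perturbation may move the position of equilibrium, but since T is unchanged, K itself is unchanged.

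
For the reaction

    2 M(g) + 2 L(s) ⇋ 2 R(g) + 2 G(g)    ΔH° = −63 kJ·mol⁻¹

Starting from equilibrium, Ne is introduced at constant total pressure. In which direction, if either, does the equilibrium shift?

right

Adding inert gas at constant total pressure expands the volume and lowers every reacting partial pressure. With Δn_gas = 4 − 2 = +2, Q moves away from K toward the side with fewer gas moles, so the system shifts toward the side with more gas moles — to the right.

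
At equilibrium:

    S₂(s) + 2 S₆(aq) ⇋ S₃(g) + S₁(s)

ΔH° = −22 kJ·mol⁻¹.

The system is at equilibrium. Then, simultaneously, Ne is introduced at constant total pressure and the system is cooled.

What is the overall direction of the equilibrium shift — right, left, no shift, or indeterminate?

right

Adding inert gas at constant total pressure expands the volume and lowers every reacting partial pressure. With Δn_gas = 1 − 0 = +1, Q moves away from K toward the side with fewer gas moles, so the system shifts toward the side with more gas moles — to the right.
The forward reaction is exothermic. Lowering T favours the exothermic direction — shift to the right.
All effects act in the same direction — net shift to the right.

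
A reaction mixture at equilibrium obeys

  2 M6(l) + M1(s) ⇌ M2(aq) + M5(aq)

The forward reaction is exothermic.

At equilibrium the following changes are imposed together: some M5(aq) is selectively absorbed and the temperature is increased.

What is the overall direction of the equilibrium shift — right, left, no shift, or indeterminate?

cannot be determined

Removing M5 (aq), a product, drives the reaction to the right.
The forward reaction is exothermic. Raising T favours the endothermic direction — shift to the left.
The individual effects push in opposite directions; without quantitative information the net direction cannot be determined.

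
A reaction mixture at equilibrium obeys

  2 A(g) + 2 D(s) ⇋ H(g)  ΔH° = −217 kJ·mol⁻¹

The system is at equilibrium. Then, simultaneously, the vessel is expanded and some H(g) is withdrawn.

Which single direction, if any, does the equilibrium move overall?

Gas moles: reactants 2, products 1 (Δn_gas = -1). Expansion shifts the system toward the side with more moles of gas — to the left.
Removing H (g), a product, drives the reaction to the right.
The individual effects push in opposite directions; without quantitative information the net direction cannot be determined.

cannot be determined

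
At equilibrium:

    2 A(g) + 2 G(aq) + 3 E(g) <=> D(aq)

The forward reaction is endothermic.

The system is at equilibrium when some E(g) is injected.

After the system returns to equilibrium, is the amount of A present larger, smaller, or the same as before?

decreases

Adding E (g), a reactant, drives the reaction to the right.
The net shift is to the right. A is a reactant, so its amount decreases.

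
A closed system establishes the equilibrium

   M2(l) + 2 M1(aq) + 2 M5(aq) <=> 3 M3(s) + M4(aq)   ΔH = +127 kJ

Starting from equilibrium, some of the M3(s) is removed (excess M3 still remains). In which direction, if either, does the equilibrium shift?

no shift

M3 is a pure solid; its activity is 1 regardless of amount, so Q is unaffected — no shift from this change.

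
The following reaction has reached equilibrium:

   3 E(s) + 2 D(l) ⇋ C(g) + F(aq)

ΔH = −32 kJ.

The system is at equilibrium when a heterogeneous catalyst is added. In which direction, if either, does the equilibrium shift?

A catalyst speeds both forward and reverse rates equally; it changes neither Q nor K — no shift from this change.

no shift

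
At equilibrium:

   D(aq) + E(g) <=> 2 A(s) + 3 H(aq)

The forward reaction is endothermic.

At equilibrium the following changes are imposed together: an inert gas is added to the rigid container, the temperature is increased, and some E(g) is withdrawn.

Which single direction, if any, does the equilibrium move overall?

At constant volume, adding an inert gas leaves every reacting species' partial pressure unchanged, so Q is unchanged — no shift from this change.
The forward reaction is endothermic. Raising T favours the endothermic direction — shift to the right.
Removing E (g), a reactant, drives the reaction to the left.
The individual effects push in opposite directions; without quantitative information the net direction cannot be determined.

cannot be determined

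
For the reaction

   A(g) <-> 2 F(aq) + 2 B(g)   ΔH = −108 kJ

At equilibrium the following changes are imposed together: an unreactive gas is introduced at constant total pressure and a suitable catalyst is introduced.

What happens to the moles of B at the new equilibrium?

increases

Adding inert gas at constant total pressure expands the volume and lowers every reacting partial pressure. With Δn_gas = 2 − 1 = +1, Q moves away from K toward the side with fewer gas moles, so the system shifts toward the side with more gas moles — to the right.
A catalyst speeds both forward and reverse rates equally; it changes neither Q nor K — no shift from this change.
The net shift is to the right. B is a product, so its amount increases.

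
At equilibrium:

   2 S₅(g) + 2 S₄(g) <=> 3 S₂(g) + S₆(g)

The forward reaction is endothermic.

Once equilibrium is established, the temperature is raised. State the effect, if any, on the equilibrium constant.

K depends on temperature via the van 't Hoff relation. The forward reaction is endothermic, so raising T increases K.

increases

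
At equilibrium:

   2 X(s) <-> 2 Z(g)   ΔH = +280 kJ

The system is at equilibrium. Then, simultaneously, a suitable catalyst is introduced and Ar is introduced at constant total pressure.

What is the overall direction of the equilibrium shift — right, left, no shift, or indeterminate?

right

A catalyst speeds both forward and reverse rates equally; it changes neither Q nor K — no shift from this change.
Adding inert gas at constant total pressure expands the volume and lowers every reacting partial pressure. With Δn_gas = 2 − 0 = +2, Q moves away from K toward the side with fewer gas moles, so the system shifts toward the side with more gas moles — to the right.
Only the nonzero effect(s) matter; the net shift is to the right.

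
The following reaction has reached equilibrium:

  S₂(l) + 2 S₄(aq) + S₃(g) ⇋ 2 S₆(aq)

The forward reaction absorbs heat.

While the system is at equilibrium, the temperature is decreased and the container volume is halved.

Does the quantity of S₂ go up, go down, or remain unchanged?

cannot be determined

The forward reaction is endothermic. Lowering T favours the exothermic direction — shift to the left.
Gas moles: reactants 1, products 0 (Δn_gas = -1). Compression shifts the system toward the side with fewer moles of gas — to the right.
The two effects oppose each other, so the net shift — and hence the change in S₂ — cannot be determined from the given information.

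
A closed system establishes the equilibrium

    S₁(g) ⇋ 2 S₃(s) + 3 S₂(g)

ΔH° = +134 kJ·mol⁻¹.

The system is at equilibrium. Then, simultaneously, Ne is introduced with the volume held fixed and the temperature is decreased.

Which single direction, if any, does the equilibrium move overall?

At constant volume, adding an inert gas leaves every reacting species' partial pressure unchanged, so Q is unchanged — no shift from this change.
The forward reaction is endothermic. Lowering T favours the exothermic direction — shift to the left.
Only the nonzero effect(s) matter; the net shift is to the left.

left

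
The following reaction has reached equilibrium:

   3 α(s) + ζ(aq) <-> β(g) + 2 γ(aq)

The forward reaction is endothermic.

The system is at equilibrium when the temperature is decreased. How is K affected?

K depends on temperature via the van 't Hoff relation. The forward reaction is endothermic, so lowering T decreases K.

decreases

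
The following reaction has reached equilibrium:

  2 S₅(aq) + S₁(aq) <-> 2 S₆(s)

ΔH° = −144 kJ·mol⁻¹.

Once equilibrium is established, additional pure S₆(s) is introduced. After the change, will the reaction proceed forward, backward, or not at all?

S₆ is a pure solid; its activity is 1 regardless of amount, so Q is unaffected — no shift from this change.

no shift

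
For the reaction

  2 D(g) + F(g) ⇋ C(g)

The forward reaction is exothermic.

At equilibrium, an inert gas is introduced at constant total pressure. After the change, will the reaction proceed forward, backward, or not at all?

Adding inert gas at constant total pressure expands the volume and lowers every reacting partial pressure. With Δn_gas = 1 − 3 = -2, Q moves away from K toward the side with fewer gas moles, so the system shifts toward the side with more gas moles — to the left.

left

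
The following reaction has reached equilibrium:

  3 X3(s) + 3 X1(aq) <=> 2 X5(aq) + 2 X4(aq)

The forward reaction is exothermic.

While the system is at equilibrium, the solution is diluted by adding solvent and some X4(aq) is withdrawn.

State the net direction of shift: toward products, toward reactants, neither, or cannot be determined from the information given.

Dilution lowers every aqueous concentration by the same factor. Δn_aq = 4 − 3 = +1, so the system shifts toward the side with more dissolved moles — to the right.
Removing X4 (aq), a product, drives the reaction to the right.
All effects act in the same direction — net shift to the right.

right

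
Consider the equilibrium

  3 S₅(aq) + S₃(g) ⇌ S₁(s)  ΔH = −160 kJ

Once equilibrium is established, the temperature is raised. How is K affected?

decreases

K depends on temperature via the van 't Hoff relation. The forward reaction is exothermic, so raising T decreases K.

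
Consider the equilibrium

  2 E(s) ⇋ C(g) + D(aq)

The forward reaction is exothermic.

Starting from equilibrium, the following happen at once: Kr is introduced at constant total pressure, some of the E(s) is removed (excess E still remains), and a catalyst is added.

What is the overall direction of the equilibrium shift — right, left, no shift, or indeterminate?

right

Adding inert gas at constant total pressure expands the volume and lowers every reacting partial pressure. With Δn_gas = 1 − 0 = +1, Q moves away from K toward the side with fewer gas moles, so the system shifts toward the side with more gas moles — to the right.
E is a pure solid; its activity is 1 regardless of amount, so Q is unaffected — no shift from this change.
A catalyst speeds both forward and reverse rates equally; it changes neither Q nor K — no shift from this change.
Only the nonzero effect(s) matter; the net shift is to the right.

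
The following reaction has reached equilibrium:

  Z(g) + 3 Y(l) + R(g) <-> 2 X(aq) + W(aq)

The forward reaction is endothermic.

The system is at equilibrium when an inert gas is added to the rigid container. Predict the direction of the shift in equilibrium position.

no shift

At constant volume, adding an inert gas leaves every reacting species' partial pressure unchanged, so Q is unchanged — no shift from this change.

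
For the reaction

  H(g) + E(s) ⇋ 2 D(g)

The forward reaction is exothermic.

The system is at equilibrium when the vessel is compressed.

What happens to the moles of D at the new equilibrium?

decreases

Gas moles: reactants 1, products 2 (Δn_gas = +1). Compression shifts the system toward the side with fewer moles of gas — to the left.
The net shift is to the left. D is a product, so its amount decreases.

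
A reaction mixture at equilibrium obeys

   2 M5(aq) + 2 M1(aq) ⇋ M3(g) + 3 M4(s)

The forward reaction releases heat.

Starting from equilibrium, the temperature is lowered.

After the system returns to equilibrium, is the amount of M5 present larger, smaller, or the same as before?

The forward reaction is exothermic. Lowering T favours the exothermic direction — shift to the right.
The net shift is to the right. M5 is a reactant, so its amount decreases.

decreases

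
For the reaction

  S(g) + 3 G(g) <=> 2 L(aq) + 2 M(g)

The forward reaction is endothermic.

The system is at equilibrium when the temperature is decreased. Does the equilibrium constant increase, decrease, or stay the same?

K depends on temperature via the van 't Hoff relation. The forward reaction is endothermic, so lowering T decreases K.

decreases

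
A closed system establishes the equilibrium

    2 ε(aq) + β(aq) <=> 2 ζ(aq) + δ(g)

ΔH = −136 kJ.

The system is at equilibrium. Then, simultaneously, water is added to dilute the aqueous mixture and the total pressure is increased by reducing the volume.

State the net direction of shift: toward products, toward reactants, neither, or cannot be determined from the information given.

left

Dilution lowers every aqueous concentration by the same factor. Δn_aq = 2 − 3 = -1, so the system shifts toward the side with more dissolved moles — to the left.
Gas moles: reactants 0, products 1 (Δn_gas = +1). Compression shifts the system toward the side with fewer moles of gas — to the left.
All effects act in the same direction — net shift to the left.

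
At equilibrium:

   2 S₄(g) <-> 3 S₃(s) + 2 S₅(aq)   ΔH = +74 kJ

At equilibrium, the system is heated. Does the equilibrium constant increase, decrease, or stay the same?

K depends on temperature via the van 't Hoff relation. The forward reaction is endothermic, so raising T increases K.

increases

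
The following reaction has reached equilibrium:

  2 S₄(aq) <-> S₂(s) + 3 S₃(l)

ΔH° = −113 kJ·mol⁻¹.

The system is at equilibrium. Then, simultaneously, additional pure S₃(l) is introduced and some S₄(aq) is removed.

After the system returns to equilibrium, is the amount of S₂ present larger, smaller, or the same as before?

S₃ is a pure liquid; its activity is 1 regardless of amount, so Q is unaffected — no shift from this change.
Removing S₄ (aq), a reactant, drives the reaction to the left.
The net shift is to the left. S₂ is a product, so its amount decreases.

decreases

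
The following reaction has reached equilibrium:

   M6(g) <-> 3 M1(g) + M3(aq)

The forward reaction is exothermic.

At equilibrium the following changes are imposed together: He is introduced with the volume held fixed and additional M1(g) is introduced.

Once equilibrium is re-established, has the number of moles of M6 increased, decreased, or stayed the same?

increases

At constant volume, adding an inert gas leaves every reacting species' partial pressure unchanged, so Q is unchanged — no shift from this change.
Adding M1 (g), a product, drives the reaction to the left.
The net shift is to the left. M6 is a reactant, so its amount increases.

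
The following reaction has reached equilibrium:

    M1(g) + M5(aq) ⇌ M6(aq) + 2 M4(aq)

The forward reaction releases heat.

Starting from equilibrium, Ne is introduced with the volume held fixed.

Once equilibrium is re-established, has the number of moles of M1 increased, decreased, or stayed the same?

unchanged

At constant volume, adding an inert gas leaves every reacting species' partial pressure unchanged, so Q is unchanged — no shift from this change.
No net shift occurs, so the amount of M1 is unchanged.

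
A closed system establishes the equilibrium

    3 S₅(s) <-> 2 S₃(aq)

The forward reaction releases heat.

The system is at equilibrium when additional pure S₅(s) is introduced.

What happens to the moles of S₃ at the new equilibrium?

unchanged

S₅ is a pure solid; its activity is 1 regardless of amount, so Q is unaffected — no shift from this change.
No net shift occurs, so the amount of S₃ is unchanged.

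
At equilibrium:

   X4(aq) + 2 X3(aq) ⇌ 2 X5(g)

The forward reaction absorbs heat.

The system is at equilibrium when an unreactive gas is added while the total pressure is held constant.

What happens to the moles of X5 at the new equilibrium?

Adding inert gas at constant total pressure expands the volume and lowers every reacting partial pressure. With Δn_gas = 2 − 0 = +2, Q moves away from K toward the side with fewer gas moles, so the system shifts toward the side with more gas moles — to the right.
The net shift is to the right. X5 is a product, so its amount increases.

increases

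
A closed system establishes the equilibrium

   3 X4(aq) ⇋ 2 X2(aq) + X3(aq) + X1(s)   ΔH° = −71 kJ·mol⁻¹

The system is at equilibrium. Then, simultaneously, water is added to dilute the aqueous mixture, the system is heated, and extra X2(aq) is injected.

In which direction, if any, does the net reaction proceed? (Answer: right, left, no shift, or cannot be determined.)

Dilution scales every aqueous concentration by the same factor. Δn_aq = 3 − 3 = 0, so Q is unchanged — no shift.
The forward reaction is exothermic. Raising T favours the endothermic direction — shift to the left.
Adding X2 (aq), a product, drives the reaction to the left.
Only the nonzero effect(s) matter; the net shift is to the left.

left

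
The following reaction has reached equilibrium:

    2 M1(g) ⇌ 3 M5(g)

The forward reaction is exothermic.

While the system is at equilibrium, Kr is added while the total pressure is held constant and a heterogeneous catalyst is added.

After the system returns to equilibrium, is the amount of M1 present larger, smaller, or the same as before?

Adding inert gas at constant total pressure expands the volume and lowers every reacting partial pressure. With Δn_gas = 3 − 2 = +1, Q moves away from K toward the side with fewer gas moles, so the system shifts toward the side with more gas moles — to the right.
A catalyst speeds both forward and reverse rates equally; it changes neither Q nor K — no shift from this change.
The net shift is to the right. M1 is a reactant, so its amount decreases.

decreases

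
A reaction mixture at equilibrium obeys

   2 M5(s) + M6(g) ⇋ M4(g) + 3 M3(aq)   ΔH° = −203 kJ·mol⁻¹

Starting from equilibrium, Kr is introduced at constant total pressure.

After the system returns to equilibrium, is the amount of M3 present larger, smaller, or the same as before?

Adding inert gas at constant total pressure expands the volume, scaling every reacting partial pressure by the same factor. Δn_gas = 1 − 1 = 0, so Q is unchanged — no shift.
No net shift occurs, so the amount of M3 is unchanged.

unchanged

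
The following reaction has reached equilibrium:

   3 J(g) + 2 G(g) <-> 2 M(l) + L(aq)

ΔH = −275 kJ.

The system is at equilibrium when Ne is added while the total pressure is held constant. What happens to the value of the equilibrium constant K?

The equilibrium constant depends only on temperature. This perturbation may move the position of equilibrium, but since T is unchanged, K itself is unchanged.

unchanged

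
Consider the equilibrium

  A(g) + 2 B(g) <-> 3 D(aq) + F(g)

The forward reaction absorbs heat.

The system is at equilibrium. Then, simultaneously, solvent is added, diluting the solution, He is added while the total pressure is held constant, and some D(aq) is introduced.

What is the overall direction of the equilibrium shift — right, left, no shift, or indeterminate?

Dilution lowers every aqueous concentration by the same factor. Δn_aq = 3 − 0 = +3, so the system shifts toward the side with more dissolved moles — to the right.
Adding inert gas at constant total pressure expands the volume and lowers every reacting partial pressure. With Δn_gas = 1 − 3 = -2, Q moves away from K toward the side with fewer gas moles, so the system shifts toward the side with more gas moles — to the left.
Adding D (aq), a product, drives the reaction to the left.
The individual effects push in opposite directions; without quantitative information the net direction cannot be determined.

cannot be determined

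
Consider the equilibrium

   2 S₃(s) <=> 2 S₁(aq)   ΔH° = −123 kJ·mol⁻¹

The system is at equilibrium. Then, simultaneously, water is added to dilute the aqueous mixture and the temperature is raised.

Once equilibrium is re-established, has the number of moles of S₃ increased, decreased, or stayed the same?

cannot be determined

Dilution lowers every aqueous concentration by the same factor. Δn_aq = 2 − 0 = +2, so the system shifts toward the side with more dissolved moles — to the right.
The forward reaction is exothermic. Raising T favours the endothermic direction — shift to the left.
The two effects oppose each other, so the net shift — and hence the change in S₃ — cannot be determined from the given information.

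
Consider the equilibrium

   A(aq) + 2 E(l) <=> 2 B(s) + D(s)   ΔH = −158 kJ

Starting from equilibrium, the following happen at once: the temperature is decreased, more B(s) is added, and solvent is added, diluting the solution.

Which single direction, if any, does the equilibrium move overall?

cannot be determined

The forward reaction is exothermic. Lowering T favours the exothermic direction — shift to the right.
B is a pure solid; its activity is 1 regardless of amount, so Q is unaffected — no shift from this change.
Dilution lowers every aqueous concentration by the same factor. Δn_aq = 0 − 1 = -1, so the system shifts toward the side with more dissolved moles — to the left.
The individual effects push in opposite directions; without quantitative information the net direction cannot be determined.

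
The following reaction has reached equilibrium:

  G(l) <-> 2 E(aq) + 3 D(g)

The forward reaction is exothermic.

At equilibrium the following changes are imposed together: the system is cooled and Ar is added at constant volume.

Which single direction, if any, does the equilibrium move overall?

The forward reaction is exothermic. Lowering T favours the exothermic direction — shift to the right.
At constant volume, adding an inert gas leaves every reacting species' partial pressure unchanged, so Q is unchanged — no shift from this change.
Only the nonzero effect(s) matter; the net shift is to the right.

right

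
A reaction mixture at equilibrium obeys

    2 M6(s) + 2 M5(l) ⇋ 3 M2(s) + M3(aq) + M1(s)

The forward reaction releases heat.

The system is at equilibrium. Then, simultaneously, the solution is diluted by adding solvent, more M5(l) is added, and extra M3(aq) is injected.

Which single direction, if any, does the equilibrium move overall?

cannot be determined

Dilution lowers every aqueous concentration by the same factor. Δn_aq = 1 − 0 = +1, so the system shifts toward the side with more dissolved moles — to the right.
M5 is a pure liquid; its activity is 1 regardless of amount, so Q is unaffected — no shift from this change.
Adding M3 (aq), a product, drives the reaction to the left.
The individual effects push in opposite directions; without quantitative information the net direction cannot be determined.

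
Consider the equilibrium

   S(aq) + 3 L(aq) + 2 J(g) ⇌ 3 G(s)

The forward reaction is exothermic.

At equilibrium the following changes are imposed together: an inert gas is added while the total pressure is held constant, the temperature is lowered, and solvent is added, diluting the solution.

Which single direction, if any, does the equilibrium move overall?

cannot be determined

Adding inert gas at constant total pressure expands the volume and lowers every reacting partial pressure. With Δn_gas = 0 − 2 = -2, Q moves away from K toward the side with fewer gas moles, so the system shifts toward the side with more gas moles — to the left.
The forward reaction is exothermic. Lowering T favours the exothermic direction — shift to the right.
Dilution lowers every aqueous concentration by the same factor. Δn_aq = 0 − 4 = -4, so the system shifts toward the side with more dissolved moles — to the left.
The individual effects push in opposite directions; without quantitative information the net direction cannot be determined.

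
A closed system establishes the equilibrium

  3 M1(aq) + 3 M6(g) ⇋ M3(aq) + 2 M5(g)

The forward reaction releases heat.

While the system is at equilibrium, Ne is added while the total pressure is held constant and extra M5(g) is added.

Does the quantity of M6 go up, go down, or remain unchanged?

increases

Adding inert gas at constant total pressure expands the volume and lowers every reacting partial pressure. With Δn_gas = 2 − 3 = -1, Q moves away from K toward the side with fewer gas moles, so the system shifts toward the side with more gas moles — to the left.
Adding M5 (g), a product, drives the reaction to the left.
The net shift is to the left. M6 is a reactant, so its amount increases.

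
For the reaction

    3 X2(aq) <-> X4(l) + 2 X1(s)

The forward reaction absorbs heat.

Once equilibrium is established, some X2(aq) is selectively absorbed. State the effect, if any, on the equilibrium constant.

The equilibrium constant depends only on temperature. This perturbation may move the position of equilibrium, but since T is unchanged, K itself is unchanged.

unchanged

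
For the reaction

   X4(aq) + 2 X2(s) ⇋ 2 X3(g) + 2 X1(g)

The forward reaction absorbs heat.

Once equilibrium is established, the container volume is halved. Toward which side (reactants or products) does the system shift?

left

Gas moles: reactants 0, products 4 (Δn_gas = +4). Compression shifts the system toward the side with fewer moles of gas — to the left.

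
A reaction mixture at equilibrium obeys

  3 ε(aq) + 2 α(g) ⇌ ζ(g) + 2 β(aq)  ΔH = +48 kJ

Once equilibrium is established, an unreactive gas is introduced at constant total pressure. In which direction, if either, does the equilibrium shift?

left

Adding inert gas at constant total pressure expands the volume and lowers every reacting partial pressure. With Δn_gas = 1 − 2 = -1, Q moves away from K toward the side with fewer gas moles, so the system shifts toward the side with more gas moles — to the left.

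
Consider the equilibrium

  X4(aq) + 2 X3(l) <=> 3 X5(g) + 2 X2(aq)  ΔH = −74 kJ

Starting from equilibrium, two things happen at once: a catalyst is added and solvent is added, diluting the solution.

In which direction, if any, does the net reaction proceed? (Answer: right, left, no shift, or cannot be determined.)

A catalyst speeds both forward and reverse rates equally; it changes neither Q nor K — no shift from this change.
Dilution lowers every aqueous concentration by the same factor. Δn_aq = 2 − 1 = +1, so the system shifts toward the side with more dissolved moles — to the right.
Only the nonzero effect(s) matter; the net shift is to the right.

right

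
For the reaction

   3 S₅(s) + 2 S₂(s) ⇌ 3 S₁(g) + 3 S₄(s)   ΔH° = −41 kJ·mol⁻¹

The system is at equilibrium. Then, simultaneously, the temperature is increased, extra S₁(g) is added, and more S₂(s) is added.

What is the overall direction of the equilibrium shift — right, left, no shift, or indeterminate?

The forward reaction is exothermic. Raising T favours the endothermic direction — shift to the left.
Adding S₁ (g), a product, drives the reaction to the left.
S₂ is a pure solid; its activity is 1 regardless of amount, so Q is unaffected — no shift from this change.
Only the nonzero effect(s) matter; the net shift is to the left.

left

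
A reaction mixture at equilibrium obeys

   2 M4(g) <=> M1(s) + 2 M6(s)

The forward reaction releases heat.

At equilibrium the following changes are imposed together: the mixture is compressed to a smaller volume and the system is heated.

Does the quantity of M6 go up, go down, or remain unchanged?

Gas moles: reactants 2, products 0 (Δn_gas = -2). Compression shifts the system toward the side with fewer moles of gas — to the right.
The forward reaction is exothermic. Raising T favours the endothermic direction — shift to the left.
The two effects oppose each other, so the net shift — and hence the change in M6 — cannot be determined from the given information.

cannot be determined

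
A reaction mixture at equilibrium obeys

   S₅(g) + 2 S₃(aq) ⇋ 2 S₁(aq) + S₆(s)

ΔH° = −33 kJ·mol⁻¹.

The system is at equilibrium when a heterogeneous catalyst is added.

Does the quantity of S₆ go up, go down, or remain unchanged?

A catalyst speeds both forward and reverse rates equally; it changes neither Q nor K — no shift from this change.
No net shift occurs, so the amount of S₆ is unchanged.

unchanged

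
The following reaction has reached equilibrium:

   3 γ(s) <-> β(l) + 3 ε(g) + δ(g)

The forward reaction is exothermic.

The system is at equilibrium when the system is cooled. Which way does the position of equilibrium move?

The forward reaction is exothermic. Lowering T favours the exothermic direction — shift to the right.

right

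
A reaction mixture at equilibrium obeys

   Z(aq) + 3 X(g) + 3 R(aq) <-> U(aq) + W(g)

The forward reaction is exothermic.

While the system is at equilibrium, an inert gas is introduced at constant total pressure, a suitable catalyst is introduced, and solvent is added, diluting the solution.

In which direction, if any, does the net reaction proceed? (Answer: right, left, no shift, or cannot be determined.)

Adding inert gas at constant total pressure expands the volume and lowers every reacting partial pressure. With Δn_gas = 1 − 3 = -2, Q moves away from K toward the side with fewer gas moles, so the system shifts toward the side with more gas moles — to the left.
A catalyst speeds both forward and reverse rates equally; it changes neither Q nor K — no shift from this change.
Dilution lowers every aqueous concentration by the same factor. Δn_aq = 1 − 4 = -3, so the system shifts toward the side with more dissolved moles — to the left.
Only the nonzero effect(s) matter; the net shift is to the left.

left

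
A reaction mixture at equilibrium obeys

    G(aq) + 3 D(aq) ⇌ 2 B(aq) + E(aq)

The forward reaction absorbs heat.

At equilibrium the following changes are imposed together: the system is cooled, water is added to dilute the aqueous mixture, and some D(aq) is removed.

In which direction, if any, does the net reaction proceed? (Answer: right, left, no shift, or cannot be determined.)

The forward reaction is endothermic. Lowering T favours the exothermic direction — shift to the left.
Dilution lowers every aqueous concentration by the same factor. Δn_aq = 3 − 4 = -1, so the system shifts toward the side with more dissolved moles — to the left.
Removing D (aq), a reactant, drives the reaction to the left.
All effects act in the same direction — net shift to the left.

left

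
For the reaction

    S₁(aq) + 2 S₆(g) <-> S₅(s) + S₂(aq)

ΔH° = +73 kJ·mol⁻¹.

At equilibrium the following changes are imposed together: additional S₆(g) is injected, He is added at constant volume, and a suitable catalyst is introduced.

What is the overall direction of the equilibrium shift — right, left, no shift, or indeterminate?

right

Adding S₆ (g), a reactant, drives the reaction to the right.
At constant volume, adding an inert gas leaves every reacting species' partial pressure unchanged, so Q is unchanged — no shift from this change.
A catalyst speeds both forward and reverse rates equally; it changes neither Q nor K — no shift from this change.
Only the nonzero effect(s) matter; the net shift is to the right.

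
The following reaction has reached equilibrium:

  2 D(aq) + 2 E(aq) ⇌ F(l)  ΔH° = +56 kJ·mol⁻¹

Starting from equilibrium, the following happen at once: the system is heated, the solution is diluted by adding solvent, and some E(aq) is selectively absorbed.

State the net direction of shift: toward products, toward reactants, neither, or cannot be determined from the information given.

The forward reaction is endothermic. Raising T favours the endothermic direction — shift to the right.
Dilution lowers every aqueous concentration by the same factor. Δn_aq = 0 − 4 = -4, so the system shifts toward the side with more dissolved moles — to the left.
Removing E (aq), a reactant, drives the reaction to the left.
The individual effects push in opposite directions; without quantitative information the net direction cannot be determined.

cannot be determined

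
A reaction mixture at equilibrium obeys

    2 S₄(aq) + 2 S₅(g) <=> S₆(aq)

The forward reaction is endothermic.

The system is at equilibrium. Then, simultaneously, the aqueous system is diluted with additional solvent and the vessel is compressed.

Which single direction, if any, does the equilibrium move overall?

Dilution lowers every aqueous concentration by the same factor. Δn_aq = 1 − 2 = -1, so the system shifts toward the side with more dissolved moles — to the left.
Gas moles: reactants 2, products 0 (Δn_gas = -2). Compression shifts the system toward the side with fewer moles of gas — to the right.
The individual effects push in opposite directions; without quantitative information the net direction cannot be determined.

cannot be determined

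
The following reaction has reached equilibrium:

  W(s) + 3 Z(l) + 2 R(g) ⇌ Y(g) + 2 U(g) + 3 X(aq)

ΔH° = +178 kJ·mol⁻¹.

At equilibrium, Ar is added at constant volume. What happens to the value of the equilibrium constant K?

The equilibrium constant depends only on temperature. This perturbation changes neither the position of equilibrium nor K.

unchanged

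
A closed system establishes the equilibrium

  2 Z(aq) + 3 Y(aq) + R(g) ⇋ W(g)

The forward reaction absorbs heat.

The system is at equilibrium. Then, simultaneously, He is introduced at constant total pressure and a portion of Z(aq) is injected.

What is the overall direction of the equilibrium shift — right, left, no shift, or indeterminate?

Adding inert gas at constant total pressure expands the volume, scaling every reacting partial pressure by the same factor. Δn_gas = 1 − 1 = 0, so Q is unchanged — no shift.
Adding Z (aq), a reactant, drives the reaction to the right.
Only the nonzero effect(s) matter; the net shift is to the right.

right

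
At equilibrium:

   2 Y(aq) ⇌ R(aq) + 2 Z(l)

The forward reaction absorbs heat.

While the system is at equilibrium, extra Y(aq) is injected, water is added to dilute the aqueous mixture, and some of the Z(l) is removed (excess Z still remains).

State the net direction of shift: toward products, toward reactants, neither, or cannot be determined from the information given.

Adding Y (aq), a reactant, drives the reaction to the right.
Dilution lowers every aqueous concentration by the same factor. Δn_aq = 1 − 2 = -1, so the system shifts toward the side with more dissolved moles — to the left.
Z is a pure liquid; its activity is 1 regardless of amount, so Q is unaffected — no shift from this change.
The individual effects push in opposite directions; without quantitative information the net direction cannot be determined.

cannot be determined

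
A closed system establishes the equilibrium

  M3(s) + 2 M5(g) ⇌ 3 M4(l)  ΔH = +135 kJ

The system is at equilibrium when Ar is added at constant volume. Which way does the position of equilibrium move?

At constant volume, adding an inert gas leaves every reacting species' partial pressure unchanged, so Q is unchanged — no shift from this change.

no shift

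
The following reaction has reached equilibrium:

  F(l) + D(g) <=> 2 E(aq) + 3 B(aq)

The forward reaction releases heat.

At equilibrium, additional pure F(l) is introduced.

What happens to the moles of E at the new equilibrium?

F is a pure liquid; its activity is 1 regardless of amount, so Q is unaffected — no shift from this change.
No net shift occurs, so the amount of E is unchanged.

unchanged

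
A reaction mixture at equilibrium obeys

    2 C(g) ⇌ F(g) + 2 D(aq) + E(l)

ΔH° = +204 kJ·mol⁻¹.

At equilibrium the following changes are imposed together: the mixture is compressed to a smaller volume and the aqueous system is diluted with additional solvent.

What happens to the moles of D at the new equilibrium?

increases

Gas moles: reactants 2, products 1 (Δn_gas = -1). Compression shifts the system toward the side with fewer moles of gas — to the right.
Dilution lowers every aqueous concentration by the same factor. Δn_aq = 2 − 0 = +2, so the system shifts toward the side with more dissolved moles — to the right.
The net shift is to the right. D is a product, so its amount increases.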